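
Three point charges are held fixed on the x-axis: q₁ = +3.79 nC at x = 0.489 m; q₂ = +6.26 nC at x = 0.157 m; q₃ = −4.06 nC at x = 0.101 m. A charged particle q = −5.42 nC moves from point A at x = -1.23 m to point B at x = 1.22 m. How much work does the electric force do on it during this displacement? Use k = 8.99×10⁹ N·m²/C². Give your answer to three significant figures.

1.84×10⁻⁷ J

The work done by the electric force is W_field = −ΔU = −q(V_B − V_A) = q(V_A − V_B).
At A: distances to the source charges are 1.72 m, 1.39 m, 1.33 m; V_A = Σ kqᵢ/rᵢ = 33.0 V.
At B: distances to the source charges are 0.731 m, 1.06 m, 1.12 m; V_B = Σ kqᵢ/rᵢ = 66.9 V.
ΔV = V_B − V_A = 34.0 V.
W_field = −qΔV = −(-5.42×10⁻⁹ C)(34.0 V) = 1.84×10⁻⁷ J.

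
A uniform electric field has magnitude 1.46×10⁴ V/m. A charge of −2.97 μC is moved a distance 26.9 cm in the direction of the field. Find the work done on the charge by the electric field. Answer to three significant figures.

-0.0117 J

The potential change for a displacement 26.9 cm in the direction of the field is ΔV = −Ed = -3930 V.
W_field = −qΔV = -0.0117 J.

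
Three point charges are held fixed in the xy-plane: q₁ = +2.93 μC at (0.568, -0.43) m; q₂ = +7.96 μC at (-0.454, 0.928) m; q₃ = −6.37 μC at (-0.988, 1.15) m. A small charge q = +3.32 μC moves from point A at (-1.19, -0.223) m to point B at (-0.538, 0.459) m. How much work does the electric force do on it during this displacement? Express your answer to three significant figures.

-0.243 J

The work done by the electric force is W_field = −ΔU = −q(V_B − V_A) = q(V_A − V_B).
At A: distances to the source charges are 1.77 m, 1.37 m, 1.39 m; V_A = Σ kqᵢ/rᵢ = 2.60×10⁴ V.
At B: distances to the source charges are 1.42 m, 0.476 m, 0.825 m; V_B = Σ kqᵢ/rᵢ = 9.93×10⁴ V.
ΔV = V_B − V_A = 7.33×10⁴ V.
W_field = −qΔV = −(3.32×10⁻⁶ C)(7.33×10⁴ V) = -0.243 J.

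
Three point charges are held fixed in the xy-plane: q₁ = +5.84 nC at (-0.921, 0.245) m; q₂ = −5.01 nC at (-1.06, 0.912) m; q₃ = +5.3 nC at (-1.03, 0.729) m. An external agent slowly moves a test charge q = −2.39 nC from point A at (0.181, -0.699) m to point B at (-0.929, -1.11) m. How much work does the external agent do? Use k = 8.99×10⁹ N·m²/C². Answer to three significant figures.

For quasistatic motion the external work equals the change in potential energy: W_ext = qΔV = q(V_B − V_A).
At A: distances to the source charges are 1.45 m, 2.03 m, 1.87 m; V_A = Σ kqᵢ/rᵢ = 39.5 V.
At B: distances to the source charges are 1.36 m, 2.03 m, 1.84 m; V_B = Σ kqᵢ/rᵢ = 42.4 V.
ΔV = V_B − V_A = 2.91 V.
W_ext = qΔV = (-2.39×10⁻⁹ C)(2.91 V) = -6.95×10⁻⁹ J.

-6.95×10⁻⁹ J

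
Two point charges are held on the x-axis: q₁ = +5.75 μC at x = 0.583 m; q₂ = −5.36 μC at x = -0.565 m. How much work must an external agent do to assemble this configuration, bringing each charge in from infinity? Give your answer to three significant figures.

The work to assemble the configuration equals its total potential energy, U = Σ kqᵢqⱼ/rᵢⱼ over all pairs.
Pair separations: r₁₂ = 1.15 m.
U = (-0.241) = -0.241 J.

-0.241 J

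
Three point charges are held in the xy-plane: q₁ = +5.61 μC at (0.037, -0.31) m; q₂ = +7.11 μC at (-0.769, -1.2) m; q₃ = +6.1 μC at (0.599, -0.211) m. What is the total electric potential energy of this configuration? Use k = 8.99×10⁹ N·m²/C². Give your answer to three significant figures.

The work to assemble the configuration equals its total potential energy, U = Σ kqᵢqⱼ/rᵢⱼ over all pairs.
Pair separations: r₁₂ = 1.20 m, r₁₃ = 0.571 m, r₂₃ = 1.69 m.
U = (0.299) + (0.539) + (0.231) = 1.07 J.

1.07 J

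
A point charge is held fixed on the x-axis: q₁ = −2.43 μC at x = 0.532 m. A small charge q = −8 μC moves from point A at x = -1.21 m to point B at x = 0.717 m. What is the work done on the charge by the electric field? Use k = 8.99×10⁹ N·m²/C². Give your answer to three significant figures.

The work done by the electric force is W_field = −ΔU = −q(V_B − V_A) = q(V_A − V_B).
At A: distance to the source charge is 1.74 m; V_A = kq₁/r = -1.25×10⁴ V.
At B: distance to the source charge is 0.185 m; V_B = kq₁/r = -1.18×10⁵ V.
ΔV = V_B − V_A = -1.06×10⁵ V.
W_field = −qΔV = −(-8.00×10⁻⁶ C)(-1.06×10⁵ V) = -0.844 J.

-0.844 J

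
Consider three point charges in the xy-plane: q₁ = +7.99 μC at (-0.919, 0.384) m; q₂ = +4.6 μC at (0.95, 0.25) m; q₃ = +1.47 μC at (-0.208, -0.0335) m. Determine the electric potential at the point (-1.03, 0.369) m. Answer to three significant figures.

Electric potential is a scalar, so the contributions from each charge add algebraically: V = Σ kqᵢ/rᵢ.
Distances from the field point to each charge: r₁ = 0.112 m, r₂ = 1.98 m, r₃ = 0.915 m.
V = k[(7.99×10⁻⁶)/(0.112) + (4.60×10⁻⁶)/(1.98) + (1.47×10⁻⁶)/(0.915)] = 6.77×10⁵ V.

6.77×10⁵ V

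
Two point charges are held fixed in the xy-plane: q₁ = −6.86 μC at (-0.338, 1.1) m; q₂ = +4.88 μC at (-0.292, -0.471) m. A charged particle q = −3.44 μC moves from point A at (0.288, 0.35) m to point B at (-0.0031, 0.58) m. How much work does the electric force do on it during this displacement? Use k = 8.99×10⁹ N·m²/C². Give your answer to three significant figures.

-0.138 J

The work done by the electric force is W_field = −ΔU = −q(V_B − V_A) = q(V_A − V_B).
At A: distances to the source charges are 0.977 m, 1.01 m; V_A = Σ kqᵢ/rᵢ = -1.95×10⁴ V.
At B: distances to the source charges are 0.619 m, 1.09 m; V_B = Σ kqᵢ/rᵢ = -5.95×10⁴ V.
ΔV = V_B − V_A = -4.00×10⁴ V.
W_field = −qΔV = −(-3.44×10⁻⁶ C)(-4.00×10⁴ V) = -0.138 J.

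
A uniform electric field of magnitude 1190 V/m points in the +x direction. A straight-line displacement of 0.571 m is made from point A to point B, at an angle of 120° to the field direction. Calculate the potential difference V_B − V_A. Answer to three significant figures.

Only the component of displacement along E changes the potential: ΔV = −E·d·cosθ.
ΔV = −(1190 V/m)(0.571 m)cos120° = 340 V.

340 V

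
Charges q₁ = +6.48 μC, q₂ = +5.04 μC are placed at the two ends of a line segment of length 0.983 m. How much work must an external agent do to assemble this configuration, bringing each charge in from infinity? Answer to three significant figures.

0.299 J

The work to assemble the configuration equals its total potential energy, U = Σ kqᵢqⱼ/rᵢⱼ over all pairs.
The separation is r = 0.983 m.
U = (0.299) = 0.299 J.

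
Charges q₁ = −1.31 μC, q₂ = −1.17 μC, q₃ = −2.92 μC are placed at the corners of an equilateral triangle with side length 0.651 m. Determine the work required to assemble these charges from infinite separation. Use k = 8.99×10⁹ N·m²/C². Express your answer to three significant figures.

The work to assemble the configuration equals its total potential energy, U = Σ kqᵢqⱼ/rᵢⱼ over all pairs.
All three pair separations equal the side length, 0.651 m.
U = (0.0212) + (0.0528) + (0.0472) = 0.121 J.

0.121 J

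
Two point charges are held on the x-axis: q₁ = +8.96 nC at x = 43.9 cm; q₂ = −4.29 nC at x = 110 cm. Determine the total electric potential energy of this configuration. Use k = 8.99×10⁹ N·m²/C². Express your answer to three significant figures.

The work to assemble the configuration equals its total potential energy, U = Σ kqᵢqⱼ/rᵢⱼ over all pairs.
Pair separations: r₁₂ = 0.661 m.
U = (-5.23×10⁻⁷) = -5.23×10⁻⁷ J.

-5.23×10⁻⁷ J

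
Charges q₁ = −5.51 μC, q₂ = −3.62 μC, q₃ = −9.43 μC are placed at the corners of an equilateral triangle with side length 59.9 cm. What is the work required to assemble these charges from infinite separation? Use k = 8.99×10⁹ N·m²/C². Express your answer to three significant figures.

1.59 J

The assembly work is the sum of pairwise potential energies, U = Σ_{i<j} kqᵢqⱼ/rᵢⱼ.
All three pair separations equal the side length, 0.599 m.
U = (0.299) + (0.780) + (0.512) = 1.59 J.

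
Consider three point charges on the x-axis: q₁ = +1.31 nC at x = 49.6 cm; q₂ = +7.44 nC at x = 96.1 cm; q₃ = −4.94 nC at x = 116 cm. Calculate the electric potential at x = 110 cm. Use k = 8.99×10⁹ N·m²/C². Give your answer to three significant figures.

Electric potential is a scalar, so the contributions from each charge add algebraically: V = Σ kqᵢ/rᵢ.
Distances from the field point to each charge: r₁ = 0.604 m, r₂ = 0.139 m, r₃ = 0.0600 m.
V = k[(1.31×10⁻⁹)/(0.604) + (7.44×10⁻⁹)/(0.139) + (-4.94×10⁻⁹)/(0.0600)] = -239 V.

-239 V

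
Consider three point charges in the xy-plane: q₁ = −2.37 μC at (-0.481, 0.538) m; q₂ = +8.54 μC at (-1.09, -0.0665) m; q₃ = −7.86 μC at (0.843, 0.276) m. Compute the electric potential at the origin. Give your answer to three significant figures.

Electric potential is a scalar, so the contributions from each charge add algebraically: V = Σ kqᵢ/rᵢ.
Distances from the field point to each charge: r₁ = 0.722 m, r₂ = 1.09 m, r₃ = 0.887 m.
V = k[(-2.37×10⁻⁶)/(0.722) + (8.54×10⁻⁶)/(1.09) + (-7.86×10⁻⁶)/(0.887)] = -3.89×10⁴ V.

-3.89×10⁴ V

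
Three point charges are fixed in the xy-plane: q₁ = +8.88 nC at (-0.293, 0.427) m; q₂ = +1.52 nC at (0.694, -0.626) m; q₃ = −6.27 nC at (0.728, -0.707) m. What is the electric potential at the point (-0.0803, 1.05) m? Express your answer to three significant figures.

99.5 V

The total potential is the scalar sum of each charge's contribution, V = Σ kqᵢ/rᵢ.
Distances from the field point to each charge: r₁ = 0.658 m, r₂ = 1.85 m, r₃ = 1.93 m.
V = k[(8.88×10⁻⁹)/(0.658) + (1.52×10⁻⁹)/(1.85) + (-6.27×10⁻⁹)/(1.93)] = 99.5 V.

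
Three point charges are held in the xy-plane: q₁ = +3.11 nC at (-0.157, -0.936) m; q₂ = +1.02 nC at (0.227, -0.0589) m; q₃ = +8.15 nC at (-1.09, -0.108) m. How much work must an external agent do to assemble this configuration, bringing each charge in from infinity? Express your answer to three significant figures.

2.69×10⁻⁷ J

The work to assemble the configuration equals its total potential energy, U = Σ kqᵢqⱼ/rᵢⱼ over all pairs.
Pair separations: r₁₂ = 0.957 m, r₁₃ = 1.25 m, r₂₃ = 1.32 m.
U = (2.98×10⁻⁸) + (1.83×10⁻⁷) + (5.67×10⁻⁸) = 2.69×10⁻⁷ J.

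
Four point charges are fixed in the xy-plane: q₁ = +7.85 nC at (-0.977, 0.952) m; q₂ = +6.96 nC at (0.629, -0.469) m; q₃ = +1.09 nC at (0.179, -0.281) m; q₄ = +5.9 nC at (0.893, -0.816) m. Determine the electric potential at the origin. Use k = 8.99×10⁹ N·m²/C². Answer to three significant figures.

The total potential is the scalar sum of each charge's contribution, V = Σ kqᵢ/rᵢ.
Distances from the field point to each charge: r₁ = 1.36 m, r₂ = 0.785 m, r₃ = 0.333 m, r₄ = 1.21 m.
V = k[(7.85×10⁻⁹)/(1.36) + (6.96×10⁻⁹)/(0.785) + (1.09×10⁻⁹)/(0.333) + (5.90×10⁻⁹)/(1.21)] = 205 V.

205 V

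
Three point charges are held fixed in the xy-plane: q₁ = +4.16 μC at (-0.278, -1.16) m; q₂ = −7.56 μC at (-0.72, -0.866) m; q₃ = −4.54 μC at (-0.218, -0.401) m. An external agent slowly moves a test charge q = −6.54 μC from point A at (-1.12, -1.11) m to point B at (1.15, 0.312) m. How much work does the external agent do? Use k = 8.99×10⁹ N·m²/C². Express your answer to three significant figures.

For quasistatic motion the external work equals the change in potential energy: W_ext = qΔV = q(V_B − V_A).
At A: distances to the source charges are 0.843 m, 0.469 m, 1.15 m; V_A = Σ kqᵢ/rᵢ = -1.36×10⁵ V.
At B: distances to the source charges are 2.05 m, 2.21 m, 1.54 m; V_B = Σ kqᵢ/rᵢ = -3.90×10⁴ V.
ΔV = V_B − V_A = 9.73×10⁴ V.
W_ext = qΔV = (-6.54×10⁻⁶ C)(9.73×10⁴ V) = -0.636 J.

-0.636 J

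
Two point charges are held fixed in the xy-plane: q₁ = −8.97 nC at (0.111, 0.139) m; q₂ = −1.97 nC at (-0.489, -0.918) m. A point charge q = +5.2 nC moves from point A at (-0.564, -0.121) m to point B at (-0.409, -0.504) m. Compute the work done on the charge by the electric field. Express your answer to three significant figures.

The work done by the electric force is W_field = −ΔU = −q(V_B − V_A) = q(V_A − V_B).
At A: distances to the source charges are 0.723 m, 0.801 m; V_A = Σ kqᵢ/rᵢ = -134 V.
At B: distances to the source charges are 0.827 m, 0.422 m; V_B = Σ kqᵢ/rᵢ = -140 V.
ΔV = V_B − V_A = -5.91 V.
W_field = −qΔV = −(5.20×10⁻⁹ C)(-5.91 V) = 3.07×10⁻⁸ J.

3.07×10⁻⁸ J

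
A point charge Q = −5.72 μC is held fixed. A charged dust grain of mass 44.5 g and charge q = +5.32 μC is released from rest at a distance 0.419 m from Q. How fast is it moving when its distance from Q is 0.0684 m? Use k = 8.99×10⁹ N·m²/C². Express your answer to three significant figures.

12.3 m/s

Only the electrostatic force acts, so mechanical energy is conserved: ½mv² = U₁ − U₂ = kQq(1/r₁ − 1/r₂).
U₁ − U₂ = (8.99×10⁹ N·m²/C²)(-5.72×10⁻⁶ C)(5.32×10⁻⁶ C)(1/0.419 − 1/0.0684) = 3.35 J.
v = √(2·3.35/0.0445) = 12.3 m/s.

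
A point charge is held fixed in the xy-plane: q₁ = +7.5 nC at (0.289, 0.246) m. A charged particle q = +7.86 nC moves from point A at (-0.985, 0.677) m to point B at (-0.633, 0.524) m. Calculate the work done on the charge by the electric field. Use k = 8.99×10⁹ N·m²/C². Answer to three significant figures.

-1.56×10⁻⁷ J

The work done by the electric force is W_field = −ΔU = −q(V_B − V_A) = q(V_A − V_B).
At A: distance to the source charge is 1.34 m; V_A = kq₁/r = 50.1 V.
At B: distance to the source charge is 0.963 m; V_B = kq₁/r = 70.0 V.
ΔV = V_B − V_A = 19.9 V.
W_field = −qΔV = −(7.86×10⁻⁹ C)(19.9 V) = -1.56×10⁻⁷ J.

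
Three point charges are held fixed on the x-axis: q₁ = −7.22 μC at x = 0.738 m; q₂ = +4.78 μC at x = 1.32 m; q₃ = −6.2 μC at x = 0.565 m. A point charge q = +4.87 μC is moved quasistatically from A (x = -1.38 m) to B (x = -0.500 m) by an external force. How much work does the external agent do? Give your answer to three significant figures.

For quasistatic motion the external work equals the change in potential energy: W_ext = qΔV = q(V_B − V_A).
At A: distances to the source charges are 2.12 m, 2.70 m, 1.94 m; V_A = Σ kqᵢ/rᵢ = -4.34×10⁴ V.
At B: distances to the source charges are 1.24 m, 1.82 m, 1.06 m; V_B = Σ kqᵢ/rᵢ = -8.12×10⁴ V.
ΔV = V_B − V_A = -3.78×10⁴ V.
W_ext = qΔV = (4.87×10⁻⁶ C)(-3.78×10⁴ V) = -0.184 J.

-0.184 J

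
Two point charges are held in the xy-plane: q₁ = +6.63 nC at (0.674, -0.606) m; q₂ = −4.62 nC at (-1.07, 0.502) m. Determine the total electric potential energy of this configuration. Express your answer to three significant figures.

-1.33×10⁻⁷ J

The work to assemble the configuration equals its total potential energy, U = Σ kqᵢqⱼ/rᵢⱼ over all pairs.
Pair separations: r₁₂ = 2.07 m.
U = (-1.33×10⁻⁷) = -1.33×10⁻⁷ J.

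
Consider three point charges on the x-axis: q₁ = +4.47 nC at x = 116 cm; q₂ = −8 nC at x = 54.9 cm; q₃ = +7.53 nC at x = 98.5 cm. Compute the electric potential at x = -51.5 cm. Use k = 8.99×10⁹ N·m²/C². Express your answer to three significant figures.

Electric potential is a scalar, so the contributions from each charge add algebraically: V = Σ kqᵢ/rᵢ.
Distances from the field point to each charge: r₁ = 1.67 m, r₂ = 1.06 m, r₃ = 1.50 m.
V = k[(4.47×10⁻⁹)/(1.67) + (-8.00×10⁻⁹)/(1.06) + (7.53×10⁻⁹)/(1.50)] = 1.53 V.

1.53 V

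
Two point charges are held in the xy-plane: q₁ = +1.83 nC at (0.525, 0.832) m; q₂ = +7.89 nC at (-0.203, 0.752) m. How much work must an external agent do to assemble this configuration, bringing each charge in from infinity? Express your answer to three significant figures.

The work to assemble the configuration equals its total potential energy, U = Σ kqᵢqⱼ/rᵢⱼ over all pairs.
Pair separations: r₁₂ = 0.732 m.
U = (1.77×10⁻⁷) = 1.77×10⁻⁷ J.

1.77×10⁻⁷ J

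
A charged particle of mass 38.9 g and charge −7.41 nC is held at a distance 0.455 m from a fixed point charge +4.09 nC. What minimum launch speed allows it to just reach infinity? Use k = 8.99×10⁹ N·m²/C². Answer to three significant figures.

5.55×10⁻³ m/s

To just escape, total mechanical energy must reach zero at infinity: ½mv²_min + U = 0, so ½mv²_min = −U = |kQq|/r.
|U| = |kQq|/r = (8.99×10⁹ N·m²/C²)(4.09×10⁻⁹)(7.41×10⁻⁹)/(0.455) = 5.99×10⁻⁷ J.
v_min = √(2|U|/m) = √(2·5.99×10⁻⁷/0.0389) = 5.55×10⁻³ m/s.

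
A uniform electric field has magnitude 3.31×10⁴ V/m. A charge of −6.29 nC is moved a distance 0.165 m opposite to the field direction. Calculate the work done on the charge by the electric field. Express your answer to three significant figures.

3.44×10⁻⁵ J

The potential change for a displacement 0.165 m opposite to the field direction is ΔV = +Ed = 5460 V.
W_field = −qΔV = 3.44×10⁻⁵ J.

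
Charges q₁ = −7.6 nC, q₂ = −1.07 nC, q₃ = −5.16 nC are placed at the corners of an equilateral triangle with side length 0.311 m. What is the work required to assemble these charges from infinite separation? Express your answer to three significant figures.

1.53×10⁻⁶ J

The work to assemble the configuration equals its total potential energy, U = Σ kqᵢqⱼ/rᵢⱼ over all pairs.
All three pair separations equal the side length, 0.311 m.
U = (2.35×10⁻⁷) + (1.13×10⁻⁶) + (1.60×10⁻⁷) = 1.53×10⁻⁶ J.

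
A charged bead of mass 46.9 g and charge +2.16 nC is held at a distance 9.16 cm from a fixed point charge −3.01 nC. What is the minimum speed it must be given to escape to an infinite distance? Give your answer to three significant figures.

5.22×10⁻³ m/s

To just escape, total mechanical energy must reach zero at infinity: ½mv²_min + U = 0, so ½mv²_min = −U = |kQq|/r.
|U| = |kQq|/r = (8.99×10⁹ N·m²/C²)(3.01×10⁻⁹)(2.16×10⁻⁹)/(0.0916) = 6.38×10⁻⁷ J.
v_min = √(2|U|/m) = √(2·6.38×10⁻⁷/0.0469) = 5.22×10⁻³ m/s.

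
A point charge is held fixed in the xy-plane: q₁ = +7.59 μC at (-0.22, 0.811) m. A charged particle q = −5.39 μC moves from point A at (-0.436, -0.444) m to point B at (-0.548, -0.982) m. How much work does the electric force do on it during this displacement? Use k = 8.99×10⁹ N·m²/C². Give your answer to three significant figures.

-0.0870 J

The work done by the electric force is W_field = −ΔU = −q(V_B − V_A) = q(V_A − V_B).
At A: distance to the source charge is 1.27 m; V_A = kq₁/r = 5.36×10⁴ V.
At B: distance to the source charge is 1.82 m; V_B = kq₁/r = 3.74×10⁴ V.
ΔV = V_B − V_A = -1.61×10⁴ V.
W_field = −qΔV = −(-5.39×10⁻⁶ C)(-1.61×10⁴ V) = -0.0870 J.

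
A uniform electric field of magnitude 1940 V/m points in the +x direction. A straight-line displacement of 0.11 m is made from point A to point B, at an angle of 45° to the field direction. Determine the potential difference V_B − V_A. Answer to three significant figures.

Only the component of displacement along E changes the potential: ΔV = −E·d·cosθ.
ΔV = −(1940 V/m)(0.110 m)cos45° = -151 V.

-151 V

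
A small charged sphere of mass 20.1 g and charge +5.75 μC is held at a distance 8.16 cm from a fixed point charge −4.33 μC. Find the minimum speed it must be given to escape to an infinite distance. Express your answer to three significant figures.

16.5 m/s

To just escape, total mechanical energy must reach zero at infinity: ½mv²_min + U = 0, so ½mv²_min = −U = |kQq|/r.
|U| = |kQq|/r = (8.99×10⁹ N·m²/C²)(4.33×10⁻⁶)(5.75×10⁻⁶)/(0.0816) = 2.74 J.
v_min = √(2|U|/m) = √(2·2.74/0.0201) = 16.5 m/s.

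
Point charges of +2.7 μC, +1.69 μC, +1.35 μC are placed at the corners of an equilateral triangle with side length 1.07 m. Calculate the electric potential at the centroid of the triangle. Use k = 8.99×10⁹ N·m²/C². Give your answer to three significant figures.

8.35×10⁴ V

Electric potential is a scalar, so the contributions from each charge add algebraically: V = Σ kqᵢ/rᵢ.
The distance from each vertex to the centroid is a/√3 = 0.618 m.
V = k[(2.70×10⁻⁶)/(0.618) + (1.69×10⁻⁶)/(0.618) + (1.35×10⁻⁶)/(0.618)] = 8.35×10⁴ V.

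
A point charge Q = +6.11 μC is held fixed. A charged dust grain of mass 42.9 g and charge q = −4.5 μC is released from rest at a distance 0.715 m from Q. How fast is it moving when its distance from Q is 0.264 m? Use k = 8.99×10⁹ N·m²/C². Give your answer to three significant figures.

Only the electrostatic force acts, so mechanical energy is conserved: ½mv² = U₁ − U₂ = kQq(1/r₁ − 1/r₂).
U₁ − U₂ = (8.99×10⁹ N·m²/C²)(6.11×10⁻⁶ C)(-4.50×10⁻⁶ C)(1/0.715 − 1/0.264) = 0.591 J.
v = √(2·0.591/0.0429) = 5.25 m/s.

5.25 m/s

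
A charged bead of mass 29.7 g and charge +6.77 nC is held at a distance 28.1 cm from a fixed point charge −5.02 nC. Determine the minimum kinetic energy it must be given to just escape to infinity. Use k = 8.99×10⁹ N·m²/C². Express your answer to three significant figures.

1.09×10⁻⁶ J

To just escape, total mechanical energy must reach zero at infinity: ½mv²_min + U = 0, so ½mv²_min = −U = |kQq|/r.
|U| = |kQq|/r = (8.99×10⁹ N·m²/C²)(5.02×10⁻⁹)(6.77×10⁻⁹)/(0.281) = 1.09×10⁻⁶ J.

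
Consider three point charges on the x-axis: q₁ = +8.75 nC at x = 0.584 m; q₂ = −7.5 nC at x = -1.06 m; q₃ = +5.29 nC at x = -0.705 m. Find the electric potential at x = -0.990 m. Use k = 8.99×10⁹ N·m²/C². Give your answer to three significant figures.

The total potential is the scalar sum of each charge's contribution, V = Σ kqᵢ/rᵢ.
Distances from the field point to each charge: r₁ = 1.57 m, r₂ = 0.0700 m, r₃ = 0.285 m.
V = k[(8.75×10⁻⁹)/(1.57) + (-7.50×10⁻⁹)/(0.0700) + (5.29×10⁻⁹)/(0.285)] = -746 V.

-746 V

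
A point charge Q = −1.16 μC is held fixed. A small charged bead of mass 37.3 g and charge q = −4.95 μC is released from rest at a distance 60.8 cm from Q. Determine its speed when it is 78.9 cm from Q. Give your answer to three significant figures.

1.02 m/s

Only the electrostatic force acts, so mechanical energy is conserved: ½mv² = U₁ − U₂ = kQq(1/r₁ − 1/r₂).
U₁ − U₂ = (8.99×10⁹ N·m²/C²)(-1.16×10⁻⁶ C)(-4.95×10⁻⁶ C)(1/0.608 − 1/0.789) = 0.0195 J.
v = √(2·0.0195/0.0373) = 1.02 m/s.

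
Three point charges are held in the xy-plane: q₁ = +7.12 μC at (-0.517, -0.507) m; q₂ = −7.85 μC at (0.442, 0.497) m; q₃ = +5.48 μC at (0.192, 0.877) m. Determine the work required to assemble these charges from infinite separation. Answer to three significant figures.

The work to assemble the configuration equals its total potential energy, U = Σ kqᵢqⱼ/rᵢⱼ over all pairs.
Pair separations: r₁₂ = 1.39 m, r₁₃ = 1.56 m, r₂₃ = 0.455 m.
U = (-0.362) + (0.226) + (-0.850) = -0.987 J.

-0.987 J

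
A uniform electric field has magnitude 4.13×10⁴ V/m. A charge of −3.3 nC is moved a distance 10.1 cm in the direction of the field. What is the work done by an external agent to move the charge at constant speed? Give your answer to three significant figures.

1.38×10⁻⁵ J

The potential change for a displacement 10.1 cm in the direction of the field is ΔV = −Ed = -4170 V.
W_ext = qΔV = 1.38×10⁻⁵ J.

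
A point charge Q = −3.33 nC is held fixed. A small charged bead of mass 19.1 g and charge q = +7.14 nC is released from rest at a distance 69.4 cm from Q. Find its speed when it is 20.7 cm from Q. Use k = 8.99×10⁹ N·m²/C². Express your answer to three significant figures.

Only the electrostatic force acts, so mechanical energy is conserved: ½mv² = U₁ − U₂ = kQq(1/r₁ − 1/r₂).
U₁ − U₂ = (8.99×10⁹ N·m²/C²)(-3.33×10⁻⁹ C)(7.14×10⁻⁹ C)(1/0.694 − 1/0.207) = 7.25×10⁻⁷ J.
v = √(2·7.25×10⁻⁷/0.0191) = 8.71×10⁻³ m/s.

8.71×10⁻³ m/s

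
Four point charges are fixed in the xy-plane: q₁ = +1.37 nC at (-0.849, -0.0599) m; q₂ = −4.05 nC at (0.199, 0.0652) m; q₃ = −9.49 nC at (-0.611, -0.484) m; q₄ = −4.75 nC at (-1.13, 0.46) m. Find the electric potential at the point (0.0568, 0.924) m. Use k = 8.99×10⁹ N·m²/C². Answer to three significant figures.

Electric potential is a scalar, so the contributions from each charge add algebraically: V = Σ kqᵢ/rᵢ.
Distances from the field point to each charge: r₁ = 1.34 m, r₂ = 0.870 m, r₃ = 1.56 m, r₄ = 1.27 m.
V = k[(1.37×10⁻⁹)/(1.34) + (-4.05×10⁻⁹)/(0.870) + (-9.49×10⁻⁹)/(1.56) + (-4.75×10⁻⁹)/(1.27)] = -121 V.

-121 V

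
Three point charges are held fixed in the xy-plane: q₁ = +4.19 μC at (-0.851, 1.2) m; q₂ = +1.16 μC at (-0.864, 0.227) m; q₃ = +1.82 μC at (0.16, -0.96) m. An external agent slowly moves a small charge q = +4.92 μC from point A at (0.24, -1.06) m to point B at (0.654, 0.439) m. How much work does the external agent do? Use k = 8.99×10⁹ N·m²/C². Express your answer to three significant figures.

-0.535 J

For quasistatic motion the external work equals the change in potential energy: W_ext = qΔV = q(V_B − V_A).
At A: distances to the source charges are 2.51 m, 1.70 m, 0.128 m; V_A = Σ kqᵢ/rᵢ = 1.49×10⁵ V.
At B: distances to the source charges are 1.69 m, 1.53 m, 1.48 m; V_B = Σ kqᵢ/rᵢ = 4.02×10⁴ V.
ΔV = V_B − V_A = -1.09×10⁵ V.
W_ext = qΔV = (4.92×10⁻⁶ C)(-1.09×10⁵ V) = -0.535 J.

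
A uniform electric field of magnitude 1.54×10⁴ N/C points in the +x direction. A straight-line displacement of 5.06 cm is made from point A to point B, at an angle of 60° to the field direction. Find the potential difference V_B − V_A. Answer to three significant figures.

-390 V

Only the component of displacement along E changes the potential: ΔV = −E·d·cosθ.
ΔV = −(1.54×10⁴ V/m)(0.0506 m)cos60° = -390 V.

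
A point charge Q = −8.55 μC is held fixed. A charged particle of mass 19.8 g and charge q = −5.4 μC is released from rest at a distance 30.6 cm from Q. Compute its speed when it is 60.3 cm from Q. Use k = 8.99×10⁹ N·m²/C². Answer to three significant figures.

8.21 m/s

Only the electrostatic force acts, so mechanical energy is conserved: ½mv² = U₁ − U₂ = kQq(1/r₁ − 1/r₂).
U₁ − U₂ = (8.99×10⁹ N·m²/C²)(-8.55×10⁻⁶ C)(-5.40×10⁻⁶ C)(1/0.306 − 1/0.603) = 0.668 J.
v = √(2·0.668/0.0198) = 8.21 m/s.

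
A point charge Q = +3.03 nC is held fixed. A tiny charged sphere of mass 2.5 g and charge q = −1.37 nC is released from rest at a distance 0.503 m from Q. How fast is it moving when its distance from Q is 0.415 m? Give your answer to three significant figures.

3.55×10⁻³ m/s

Only the electrostatic force acts, so mechanical energy is conserved: ½mv² = U₁ − U₂ = kQq(1/r₁ − 1/r₂).
U₁ − U₂ = (8.99×10⁹ N·m²/C²)(3.03×10⁻⁹ C)(-1.37×10⁻⁹ C)(1/0.503 − 1/0.415) = 1.57×10⁻⁸ J.
v = √(2·1.57×10⁻⁸/2.50×10⁻³) = 3.55×10⁻³ m/s.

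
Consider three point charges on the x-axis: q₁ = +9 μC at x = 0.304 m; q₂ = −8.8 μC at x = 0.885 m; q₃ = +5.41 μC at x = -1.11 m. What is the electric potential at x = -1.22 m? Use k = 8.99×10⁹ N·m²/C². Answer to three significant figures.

4.58×10⁵ V

The total potential is the scalar sum of each charge's contribution, V = Σ kqᵢ/rᵢ.
Distances from the field point to each charge: r₁ = 1.52 m, r₂ = 2.10 m, r₃ = 0.110 m.
V = k[(9.00×10⁻⁶)/(1.52) + (-8.80×10⁻⁶)/(2.10) + (5.41×10⁻⁶)/(0.110)] = 4.58×10⁵ V.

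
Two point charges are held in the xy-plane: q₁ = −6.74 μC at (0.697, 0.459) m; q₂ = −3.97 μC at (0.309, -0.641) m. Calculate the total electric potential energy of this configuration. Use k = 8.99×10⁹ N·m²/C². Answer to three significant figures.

The work to assemble the configuration equals its total potential energy, U = Σ kqᵢqⱼ/rᵢⱼ over all pairs.
Pair separations: r₁₂ = 1.17 m.
U = (0.206) = 0.206 J.

0.206 J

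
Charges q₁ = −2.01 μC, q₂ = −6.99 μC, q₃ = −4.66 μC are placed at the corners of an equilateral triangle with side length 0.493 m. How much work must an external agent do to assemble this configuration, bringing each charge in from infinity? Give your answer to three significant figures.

The work to assemble the configuration equals its total potential energy, U = Σ kqᵢqⱼ/rᵢⱼ over all pairs.
All three pair separations equal the side length, 0.493 m.
U = (0.256) + (0.171) + (0.594) = 1.02 J.

1.02 J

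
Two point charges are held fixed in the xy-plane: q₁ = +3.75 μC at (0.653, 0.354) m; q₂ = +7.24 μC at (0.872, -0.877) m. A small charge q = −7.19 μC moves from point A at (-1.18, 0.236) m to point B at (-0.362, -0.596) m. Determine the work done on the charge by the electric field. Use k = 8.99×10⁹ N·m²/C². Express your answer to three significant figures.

The work done by the electric force is W_field = −ΔU = −q(V_B − V_A) = q(V_A − V_B).
At A: distances to the source charges are 1.84 m, 2.33 m; V_A = Σ kqᵢ/rᵢ = 4.62×10⁴ V.
At B: distances to the source charges are 1.39 m, 1.27 m; V_B = Σ kqᵢ/rᵢ = 7.57×10⁴ V.
ΔV = V_B − V_A = 2.94×10⁴ V.
W_field = −qΔV = −(-7.19×10⁻⁶ C)(2.94×10⁴ V) = 0.212 J.

0.212 J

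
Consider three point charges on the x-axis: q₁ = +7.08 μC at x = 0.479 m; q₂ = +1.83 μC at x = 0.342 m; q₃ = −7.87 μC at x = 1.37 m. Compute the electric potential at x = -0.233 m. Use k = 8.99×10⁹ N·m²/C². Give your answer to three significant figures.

7.39×10⁴ V

Electric potential is a scalar, so the contributions from each charge add algebraically: V = Σ kqᵢ/rᵢ.
Distances from the field point to each charge: r₁ = 0.712 m, r₂ = 0.575 m, r₃ = 1.60 m.
V = k[(7.08×10⁻⁶)/(0.712) + (1.83×10⁻⁶)/(0.575) + (-7.87×10⁻⁶)/(1.60)] = 7.39×10⁴ V.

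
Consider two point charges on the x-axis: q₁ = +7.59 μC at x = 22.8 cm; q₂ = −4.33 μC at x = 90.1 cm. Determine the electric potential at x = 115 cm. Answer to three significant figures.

The total potential is the scalar sum of each charge's contribution, V = Σ kqᵢ/rᵢ.
Distances from the field point to each charge: r₁ = 0.922 m, r₂ = 0.249 m.
V = k[(7.59×10⁻⁶)/(0.922) + (-4.33×10⁻⁶)/(0.249)] = -8.23×10⁴ V.

-8.23×10⁴ V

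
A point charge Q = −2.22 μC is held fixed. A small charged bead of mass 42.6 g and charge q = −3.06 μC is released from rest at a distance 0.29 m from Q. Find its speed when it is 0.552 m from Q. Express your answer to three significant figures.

Only the electrostatic force acts, so mechanical energy is conserved: ½mv² = U₁ − U₂ = kQq(1/r₁ − 1/r₂).
U₁ − U₂ = (8.99×10⁹ N·m²/C²)(-2.22×10⁻⁶ C)(-3.06×10⁻⁶ C)(1/0.290 − 1/0.552) = 0.100 J.
v = √(2·0.100/0.0426) = 2.17 m/s.

2.17 m/s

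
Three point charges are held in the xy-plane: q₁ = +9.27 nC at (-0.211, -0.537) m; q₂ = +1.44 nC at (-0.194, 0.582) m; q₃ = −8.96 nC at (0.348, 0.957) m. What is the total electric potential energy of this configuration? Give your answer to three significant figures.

The assembly work is the sum of pairwise potential energies, U = Σ_{i<j} kqᵢqⱼ/rᵢⱼ.
Pair separations: r₁₂ = 1.12 m, r₁₃ = 1.60 m, r₂₃ = 0.659 m.
U = (1.07×10⁻⁷) + (-4.68×10⁻⁷) + (-1.76×10⁻⁷) = -5.37×10⁻⁷ J.

-5.37×10⁻⁷ J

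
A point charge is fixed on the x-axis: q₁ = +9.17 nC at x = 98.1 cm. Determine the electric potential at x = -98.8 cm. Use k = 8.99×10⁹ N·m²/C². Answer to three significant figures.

Electric potential is a scalar, so the contributions from each charge add algebraically: V = Σ kqᵢ/rᵢ.
V = k[(9.17×10⁻⁹)/(1.97)] = 41.9 V.

41.9 V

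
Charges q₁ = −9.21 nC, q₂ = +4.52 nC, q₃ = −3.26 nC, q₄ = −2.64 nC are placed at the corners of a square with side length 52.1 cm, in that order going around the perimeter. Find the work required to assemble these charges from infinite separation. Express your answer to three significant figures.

The assembly work is the sum of pairwise potential energies, U = Σ_{i<j} kqᵢqⱼ/rᵢⱼ.
The four side pairs have separation 0.521 m and the two diagonal pairs 0.737 m.
Summing all 6 pair terms gives U = -1.84×10⁻⁷ J.

-1.84×10⁻⁷ J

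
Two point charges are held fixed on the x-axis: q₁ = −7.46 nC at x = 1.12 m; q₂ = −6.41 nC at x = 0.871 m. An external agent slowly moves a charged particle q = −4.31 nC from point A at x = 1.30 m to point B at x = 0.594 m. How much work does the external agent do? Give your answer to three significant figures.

-7.39×10⁻⁷ J

For quasistatic motion the external work equals the change in potential energy: W_ext = qΔV = q(V_B − V_A).
At A: distances to the source charges are 0.180 m, 0.429 m; V_A = Σ kqᵢ/rᵢ = -507 V.
At B: distances to the source charges are 0.526 m, 0.277 m; V_B = Σ kqᵢ/rᵢ = -336 V.
ΔV = V_B − V_A = 171 V.
W_ext = qΔV = (-4.31×10⁻⁹ C)(171 V) = -7.39×10⁻⁷ J.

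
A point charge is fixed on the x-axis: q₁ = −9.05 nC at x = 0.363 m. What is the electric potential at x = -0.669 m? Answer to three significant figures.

-78.8 V

The total potential is the scalar sum of each charge's contribution, V = Σ kqᵢ/rᵢ.
V = k[(-9.05×10⁻⁹)/(1.03)] = -78.8 V.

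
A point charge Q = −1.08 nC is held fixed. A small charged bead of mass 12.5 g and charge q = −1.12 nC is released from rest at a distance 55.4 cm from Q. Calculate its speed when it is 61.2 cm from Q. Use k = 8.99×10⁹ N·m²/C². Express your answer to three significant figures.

5.46×10⁻⁴ m/s

Only the electrostatic force acts, so mechanical energy is conserved: ½mv² = U₁ − U₂ = kQq(1/r₁ − 1/r₂).
U₁ − U₂ = (8.99×10⁹ N·m²/C²)(-1.08×10⁻⁹ C)(-1.12×10⁻⁹ C)(1/0.554 − 1/0.612) = 1.86×10⁻⁹ J.
v = √(2·1.86×10⁻⁹/0.0125) = 5.46×10⁻⁴ m/s.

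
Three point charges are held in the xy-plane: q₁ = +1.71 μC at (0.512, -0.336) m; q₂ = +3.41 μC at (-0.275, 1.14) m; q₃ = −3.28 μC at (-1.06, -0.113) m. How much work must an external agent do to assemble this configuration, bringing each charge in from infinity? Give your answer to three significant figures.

The assembly work is the sum of pairwise potential energies, U = Σ_{i<j} kqᵢqⱼ/rᵢⱼ.
Pair separations: r₁₂ = 1.67 m, r₁₃ = 1.59 m, r₂₃ = 1.48 m.
U = (0.0313) + (-0.0318) + (-0.0680) = -0.0684 J.

-0.0684 J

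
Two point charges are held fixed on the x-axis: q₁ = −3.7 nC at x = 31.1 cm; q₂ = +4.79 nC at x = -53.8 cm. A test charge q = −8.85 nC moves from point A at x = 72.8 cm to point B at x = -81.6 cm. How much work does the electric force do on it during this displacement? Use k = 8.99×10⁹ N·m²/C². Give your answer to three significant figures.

1.51×10⁻⁶ J

The work done by the electric force is W_field = −ΔU = −q(V_B − V_A) = q(V_A − V_B).
At A: distances to the source charges are 0.417 m, 1.27 m; V_A = Σ kqᵢ/rᵢ = -45.8 V.
At B: distances to the source charges are 1.13 m, 0.278 m; V_B = Σ kqᵢ/rᵢ = 125 V.
ΔV = V_B − V_A = 171 V.
W_field = −qΔV = −(-8.85×10⁻⁹ C)(171 V) = 1.51×10⁻⁶ J.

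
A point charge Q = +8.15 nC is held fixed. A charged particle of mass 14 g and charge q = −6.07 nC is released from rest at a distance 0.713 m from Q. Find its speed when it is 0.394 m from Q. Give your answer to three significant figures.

8.49×10⁻³ m/s

Only the electrostatic force acts, so mechanical energy is conserved: ½mv² = U₁ − U₂ = kQq(1/r₁ − 1/r₂).
U₁ − U₂ = (8.99×10⁹ N·m²/C²)(8.15×10⁻⁹ C)(-6.07×10⁻⁹ C)(1/0.713 − 1/0.394) = 5.05×10⁻⁷ J.
v = √(2·5.05×10⁻⁷/0.0140) = 8.49×10⁻³ m/s.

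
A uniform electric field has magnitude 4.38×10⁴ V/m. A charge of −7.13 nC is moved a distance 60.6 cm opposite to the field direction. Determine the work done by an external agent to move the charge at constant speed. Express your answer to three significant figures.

-1.89×10⁻⁴ J

The potential change for a displacement 60.6 cm opposite to the field direction is ΔV = +Ed = 2.65×10⁴ V.
W_ext = qΔV = -1.89×10⁻⁴ J.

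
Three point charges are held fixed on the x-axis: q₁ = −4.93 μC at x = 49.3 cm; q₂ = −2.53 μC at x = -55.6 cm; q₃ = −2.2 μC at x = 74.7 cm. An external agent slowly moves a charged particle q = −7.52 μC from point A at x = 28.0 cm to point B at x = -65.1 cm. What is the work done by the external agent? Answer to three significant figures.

For quasistatic motion the external work equals the change in potential energy: W_ext = qΔV = q(V_B − V_A).
At A: distances to the source charges are 0.213 m, 0.836 m, 0.467 m; V_A = Σ kqᵢ/rᵢ = -2.78×10⁵ V.
At B: distances to the source charges are 1.14 m, 0.0950 m, 1.40 m; V_B = Σ kqᵢ/rᵢ = -2.92×10⁵ V.
ΔV = V_B − V_A = -1.47×10⁴ V.
W_ext = qΔV = (-7.52×10⁻⁶ C)(-1.47×10⁴ V) = 0.110 J.

0.110 J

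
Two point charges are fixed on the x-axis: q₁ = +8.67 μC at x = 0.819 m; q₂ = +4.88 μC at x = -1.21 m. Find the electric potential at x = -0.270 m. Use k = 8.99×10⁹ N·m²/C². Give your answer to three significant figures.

1.18×10⁵ V

The total potential is the scalar sum of each charge's contribution, V = Σ kqᵢ/rᵢ.
Distances from the field point to each charge: r₁ = 1.09 m, r₂ = 0.940 m.
V = k[(8.67×10⁻⁶)/(1.09) + (4.88×10⁻⁶)/(0.940)] = 1.18×10⁵ V.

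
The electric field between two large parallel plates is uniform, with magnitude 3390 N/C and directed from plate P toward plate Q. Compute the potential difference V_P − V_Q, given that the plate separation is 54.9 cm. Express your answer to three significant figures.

In a uniform field, potential decreases in the direction of E: ΔV = −E·d for a displacement d parallel to E.
Going from Q to P is a displacement of 54.9 cm opposite to the field, so V_P − V_Q = +Ed = 1860 V.

1860 V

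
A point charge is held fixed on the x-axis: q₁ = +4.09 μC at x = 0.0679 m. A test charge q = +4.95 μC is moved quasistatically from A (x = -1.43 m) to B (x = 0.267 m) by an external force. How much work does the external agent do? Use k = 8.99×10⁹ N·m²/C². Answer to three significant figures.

For quasistatic motion the external work equals the change in potential energy: W_ext = qΔV = q(V_B − V_A).
At A: distance to the source charge is 1.50 m; V_A = kq₁/r = 2.45×10⁴ V.
At B: distance to the source charge is 0.199 m; V_B = kq₁/r = 1.85×10⁵ V.
ΔV = V_B − V_A = 1.60×10⁵ V.
W_ext = qΔV = (4.95×10⁻⁶ C)(1.60×10⁵ V) = 0.793 J.

0.793 J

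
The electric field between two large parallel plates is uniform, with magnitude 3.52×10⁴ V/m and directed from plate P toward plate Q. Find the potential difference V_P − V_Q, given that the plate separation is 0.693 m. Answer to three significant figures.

In a uniform field, potential decreases in the direction of E: ΔV = −E·d for a displacement d parallel to E.
Going from Q to P is a displacement of 0.693 m opposite to the field, so V_P − V_Q = +Ed = 2.44×10⁴ V.

2.44×10⁴ V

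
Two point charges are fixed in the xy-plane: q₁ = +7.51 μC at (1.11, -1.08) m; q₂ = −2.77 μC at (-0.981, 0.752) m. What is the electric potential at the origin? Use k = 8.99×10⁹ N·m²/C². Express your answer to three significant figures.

Electric potential is a scalar, so the contributions from each charge add algebraically: V = Σ kqᵢ/rᵢ.
Distances from the field point to each charge: r₁ = 1.55 m, r₂ = 1.24 m.
V = k[(7.51×10⁻⁶)/(1.55) + (-2.77×10⁻⁶)/(1.24)] = 2.34×10⁴ V.

2.34×10⁴ V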